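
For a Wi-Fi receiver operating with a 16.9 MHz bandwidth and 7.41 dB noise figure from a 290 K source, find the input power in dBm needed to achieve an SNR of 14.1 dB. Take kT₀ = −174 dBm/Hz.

−80.2 dBm

Sensitivity = −174 + 10 log₁₀(B) + NF + SNR_min
= −174 + 72.28 + 7.41 + 14.1
= −80.21 dBm → −80.2 dBm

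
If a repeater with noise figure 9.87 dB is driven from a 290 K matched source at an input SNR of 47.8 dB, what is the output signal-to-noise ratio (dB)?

37.93 dB

By definition F = SNR_in/SNR_out, so in dB: SNR_out = SNR_in − NF
SNR_out = 47.8 − 9.87 = 37.93 dB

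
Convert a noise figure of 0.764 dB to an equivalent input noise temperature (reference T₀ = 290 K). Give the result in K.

F = 10^(0.764/10) = 1.19234
T_e = (F − 1)·T₀ = (1.19234 − 1) × 290 = 55.8 K

55.8 K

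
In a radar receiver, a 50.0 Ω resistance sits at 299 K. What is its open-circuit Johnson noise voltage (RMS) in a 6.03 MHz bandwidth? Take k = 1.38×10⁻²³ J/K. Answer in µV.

2.23 µV

V_n = √(4kTRB)
4kTRB = 4 × 1.38×10⁻²³ × 299 × 5.00×10¹ × 6.03×10⁶ = 4.98×10⁻¹² V²
V_n = √(4.98×10⁻¹²) = 2.23×10⁻⁶ V = 2.23 µV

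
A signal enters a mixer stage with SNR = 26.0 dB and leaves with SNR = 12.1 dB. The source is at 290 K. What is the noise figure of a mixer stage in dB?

13.9 dB

NF (dB) = SNR_in(dB) − SNR_out(dB) when the source is at T₀
NF = 26.0 − 12.1 = 13.9 dB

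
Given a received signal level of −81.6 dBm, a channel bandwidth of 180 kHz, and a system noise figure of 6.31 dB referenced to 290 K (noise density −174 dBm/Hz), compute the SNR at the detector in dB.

Noise floor: N = −174 + 10 log₁₀(B) + NF
10 log₁₀(1.80×10⁵) = 52.55 dB
N = −174 + 52.55 + 6.31 = −115.14 dBm
SNR = P_sig − N = −81.6 − (−115.14) = 33.54 dB → 33.5 dB

33.5 dB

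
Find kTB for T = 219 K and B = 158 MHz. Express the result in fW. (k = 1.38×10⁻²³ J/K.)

P_n = kTB = 1.38×10⁻²³ × 219 × 1.58×10⁸ = 4.78×10⁻¹³ W = 478 fW

478 fW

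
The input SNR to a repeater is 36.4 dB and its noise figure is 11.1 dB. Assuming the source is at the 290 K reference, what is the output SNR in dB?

25.3 dB

By definition F = SNR_in/SNR_out, so in dB: SNR_out = SNR_in − NF
SNR_out = 36.4 − 11.1 = 25.3 dB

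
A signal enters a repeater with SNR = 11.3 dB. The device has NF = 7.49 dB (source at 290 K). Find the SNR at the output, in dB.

By definition F = SNR_in/SNR_out, so in dB: SNR_out = SNR_in − NF
SNR_out = 11.3 − 7.49 = 3.81 dB

3.81 dB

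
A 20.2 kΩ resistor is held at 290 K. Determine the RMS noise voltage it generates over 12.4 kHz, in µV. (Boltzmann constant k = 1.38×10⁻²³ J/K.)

V_n = √(4kTRB)
4kTRB = 4 × 1.38×10⁻²³ × 290 × 2.02×10⁴ × 1.24×10⁴ = 4.01×10⁻¹² V²
V_n = √(4.01×10⁻¹²) = 2.00×10⁻⁶ V = 2.00 µV

2.00 µV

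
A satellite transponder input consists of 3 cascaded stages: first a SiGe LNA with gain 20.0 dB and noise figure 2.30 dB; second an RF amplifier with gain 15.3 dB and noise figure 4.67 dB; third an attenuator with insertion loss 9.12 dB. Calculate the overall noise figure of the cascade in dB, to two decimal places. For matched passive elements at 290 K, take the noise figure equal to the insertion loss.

2.35 dB

Convert to linear (a loss of L dB is a gain of −L dB): F_i = 10^(NF_i/10), G_i = 10^(G_i,dB/10)
  Stage 1: F_1 = 10^(2.30/10) = 1.698, G_1 = 10^(20.0/10) = 100.0
  Stage 2: F_2 = 10^(4.67/10) = 2.931, G_2 = 10^(15.3/10) = 33.88
  Stage 3: F_3 = 10^(9.12/10) = 8.166, G_3 = 10^(−9.12/10) = 0.1225
Friis cascade:
  F = 1.698 + (2.931 − 1)/100.0 + (8.166 − 1)/3388 = 1.720
NF = 10 log₁₀(1.720) = 2.35 dB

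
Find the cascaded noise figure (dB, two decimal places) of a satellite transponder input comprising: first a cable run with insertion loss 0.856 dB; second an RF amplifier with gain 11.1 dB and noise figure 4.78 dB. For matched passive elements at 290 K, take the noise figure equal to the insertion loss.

5.64 dB

Convert to linear (a loss of L dB is a gain of −L dB): F_i = 10^(NF_i/10), G_i = 10^(G_i,dB/10)
  Stage 1: F_1 = 10^(0.856/10) = 1.218, G_1 = 10^(−0.856/10) = 0.8211
  Stage 2: F_2 = 10^(4.78/10) = 3.006, G_2 = 10^(11.1/10) = 12.88
Friis cascade:
  F = 1.218 + (3.006 − 1)/0.8211 = 3.661
NF = 10 log₁₀(3.661) = 5.64 dB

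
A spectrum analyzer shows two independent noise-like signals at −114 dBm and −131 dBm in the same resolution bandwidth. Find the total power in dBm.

−113.9 dBm

Convert to linear, add, convert back:
P₁ = 3.98×10⁻¹⁵ W, P₂ = 7.94×10⁻¹⁷ W
P_tot = 4.06×10⁻¹⁵ W → 10 log₁₀(P_tot / 10⁻³) = −113.9 dBm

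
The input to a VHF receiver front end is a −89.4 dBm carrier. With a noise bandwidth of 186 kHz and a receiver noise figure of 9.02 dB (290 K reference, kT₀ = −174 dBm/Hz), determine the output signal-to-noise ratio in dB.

22.9 dB

Noise floor: N = −174 + 10 log₁₀(B) + NF
10 log₁₀(1.86×10⁵) = 52.7 dB
N = −174 + 52.7 + 9.02 = −112.28 dBm
SNR = P_sig − N = −89.4 − (−112.28) = 22.88 dB → 22.9 dB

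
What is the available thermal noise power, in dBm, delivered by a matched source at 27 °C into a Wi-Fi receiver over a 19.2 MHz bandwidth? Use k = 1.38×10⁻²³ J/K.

−101.0 dBm

T = 27 °C + 273.15 = 300.15 K
P_n = kTB = 1.38×10⁻²³ × 300.15 × 1.92×10⁷ = 7.95×10⁻¹⁴ W
In dBm: 10 log₁₀(7.95×10⁻¹⁴ / 10⁻³) = −101.0 dBm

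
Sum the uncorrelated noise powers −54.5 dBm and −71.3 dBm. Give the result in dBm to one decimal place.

Convert to linear, add, convert back:
P₁ = 3.55×10⁻⁹ W, P₂ = 7.41×10⁻¹¹ W
P_tot = 3.62×10⁻⁹ W → 10 log₁₀(P_tot / 10⁻³) = −54.4 dBm

−54.4 dBm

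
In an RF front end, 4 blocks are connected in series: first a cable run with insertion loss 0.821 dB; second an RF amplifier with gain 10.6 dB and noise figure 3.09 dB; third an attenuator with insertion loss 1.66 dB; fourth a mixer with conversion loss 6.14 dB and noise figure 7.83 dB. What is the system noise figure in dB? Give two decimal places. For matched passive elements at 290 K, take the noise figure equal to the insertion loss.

5.17 dB

Convert to linear (a loss of L dB is a gain of −L dB): F_i = 10^(NF_i/10), G_i = 10^(G_i,dB/10)
  Stage 1: F_1 = 10^(0.821/10) = 1.208, G_1 = 10^(−0.821/10) = 0.8278
  Stage 2: F_2 = 10^(3.09/10) = 2.037, G_2 = 10^(10.6/10) = 11.48
  Stage 3: F_3 = 10^(1.66/10) = 1.466, G_3 = 10^(−1.66/10) = 0.6823
  Stage 4: F_4 = 10^(7.83/10) = 6.067, G_4 = 10^(−6.14/10) = 0.2432
Friis cascade:
  F = 1.208 + (2.037 − 1)/0.8278 + (1.466 − 1)/9.504 + (6.067 − 1)/6.485 = 3.291
NF = 10 log₁₀(3.291) = 5.17 dB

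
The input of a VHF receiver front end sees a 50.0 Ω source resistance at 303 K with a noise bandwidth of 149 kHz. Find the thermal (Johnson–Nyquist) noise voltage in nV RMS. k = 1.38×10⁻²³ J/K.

V_n = √(4kTRB)
4kTRB = 4 × 1.38×10⁻²³ × 303 × 5.00×10¹ × 1.49×10⁵ = 1.25×10⁻¹³ V²
V_n = √(1.25×10⁻¹³) = 3.53×10⁻⁷ V = 353 nV

353 nV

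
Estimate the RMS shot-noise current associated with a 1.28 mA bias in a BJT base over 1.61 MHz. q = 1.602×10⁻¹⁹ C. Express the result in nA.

25.7 nA

I_n = √(2qI·B)
2qI·B = 2 × 1.602×10⁻¹⁹ × 1.28×10⁻³ × 1.61×10⁶ = 6.60×10⁻¹⁶ A²
I_n = √(6.60×10⁻¹⁶) = 2.57×10⁻⁸ A = 25.7 nA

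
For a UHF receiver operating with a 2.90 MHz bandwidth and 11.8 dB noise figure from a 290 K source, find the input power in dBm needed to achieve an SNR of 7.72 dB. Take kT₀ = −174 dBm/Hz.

Sensitivity = −174 + 10 log₁₀(B) + NF + SNR_min
= −174 + 64.62 + 11.8 + 7.72
= −89.86 dBm → −89.9 dBm

−89.9 dBm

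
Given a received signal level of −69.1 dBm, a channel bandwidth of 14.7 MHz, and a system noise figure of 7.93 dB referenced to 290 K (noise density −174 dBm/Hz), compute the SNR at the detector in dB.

Noise floor: N = −174 + 10 log₁₀(B) + NF
10 log₁₀(1.47×10⁷) = 71.67 dB
N = −174 + 71.67 + 7.93 = −94.40 dBm
SNR = P_sig − N = −69.1 − (−94.40) = 25.30 dB → 25.3 dB

25.3 dB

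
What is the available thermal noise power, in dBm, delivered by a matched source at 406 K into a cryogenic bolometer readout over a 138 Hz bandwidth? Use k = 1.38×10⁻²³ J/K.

P_n = kTB = 1.38×10⁻²³ × 406 × 1.38×10² = 7.73×10⁻¹⁹ W
In dBm: 10 log₁₀(7.73×10⁻¹⁹ / 10⁻³) = −151.1 dBm

−151.1 dBm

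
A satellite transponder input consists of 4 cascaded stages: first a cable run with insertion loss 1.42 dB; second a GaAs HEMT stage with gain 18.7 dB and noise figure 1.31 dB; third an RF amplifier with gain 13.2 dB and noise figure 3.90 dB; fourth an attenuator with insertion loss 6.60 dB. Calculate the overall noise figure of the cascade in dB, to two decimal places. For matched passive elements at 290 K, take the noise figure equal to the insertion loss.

Convert to linear (a loss of L dB is a gain of −L dB): F_i = 10^(NF_i/10), G_i = 10^(G_i,dB/10)
  Stage 1: F_1 = 10^(1.42/10) = 1.387, G_1 = 10^(−1.42/10) = 0.7211
  Stage 2: F_2 = 10^(1.31/10) = 1.352, G_2 = 10^(18.7/10) = 74.13
  Stage 3: F_3 = 10^(3.90/10) = 2.455, G_3 = 10^(13.2/10) = 20.89
  Stage 4: F_4 = 10^(6.60/10) = 4.571, G_4 = 10^(−6.60/10) = 0.2188
Friis cascade:
  F = 1.387 + (1.352 − 1)/0.7211 + (2.455 − 1)/53.46 + (4.571 − 1)/1117 = 1.905
NF = 10 log₁₀(1.905) = 2.80 dB

2.80 dB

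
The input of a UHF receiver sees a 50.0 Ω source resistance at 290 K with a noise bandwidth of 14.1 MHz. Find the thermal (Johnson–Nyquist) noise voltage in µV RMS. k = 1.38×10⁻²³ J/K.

V_n = √(4kTRB)
4kTRB = 4 × 1.38×10⁻²³ × 290 × 5.00×10¹ × 1.41×10⁷ = 1.13×10⁻¹¹ V²
V_n = √(1.13×10⁻¹¹) = 3.36×10⁻⁶ V = 3.36 µV

3.36 µV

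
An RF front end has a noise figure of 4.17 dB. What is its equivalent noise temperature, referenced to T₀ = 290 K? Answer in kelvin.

F = 10^(4.17/10) = 2.61216
T_e = (F − 1)·T₀ = (2.61216 − 1) × 290 = 468 K

468 K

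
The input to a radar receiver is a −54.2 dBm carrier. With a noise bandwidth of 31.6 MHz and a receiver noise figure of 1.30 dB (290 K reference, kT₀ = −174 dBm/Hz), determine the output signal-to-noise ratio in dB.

Noise floor: N = −174 + 10 log₁₀(B) + NF
10 log₁₀(3.16×10⁷) = 75 dB
N = −174 + 75 + 1.30 = −97.70 dBm
SNR = P_sig − N = −54.2 − (−97.70) = 43.50 dB → 43.5 dB

43.5 dB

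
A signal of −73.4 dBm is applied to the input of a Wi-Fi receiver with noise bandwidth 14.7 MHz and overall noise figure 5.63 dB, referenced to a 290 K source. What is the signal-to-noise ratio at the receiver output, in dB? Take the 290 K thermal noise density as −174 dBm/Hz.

Noise floor: N = −174 + 10 log₁₀(B) + NF
10 log₁₀(1.47×10⁷) = 71.67 dB
N = −174 + 71.67 + 5.63 = −96.70 dBm
SNR = P_sig − N = −73.4 − (−96.70) = 23.30 dB → 23.3 dB

23.3 dB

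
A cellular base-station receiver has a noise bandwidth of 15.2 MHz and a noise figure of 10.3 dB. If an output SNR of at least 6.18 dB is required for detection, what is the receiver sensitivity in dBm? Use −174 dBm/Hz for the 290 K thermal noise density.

Sensitivity = −174 + 10 log₁₀(B) + NF + SNR_min
= −174 + 71.82 + 10.3 + 6.18
= −85.70 dBm → −85.7 dBm

−85.7 dBm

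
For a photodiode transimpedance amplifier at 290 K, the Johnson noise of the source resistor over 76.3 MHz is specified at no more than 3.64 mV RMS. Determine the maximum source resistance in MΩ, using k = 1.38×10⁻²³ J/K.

Johnson–Nyquist: V_n = √(4kTRB) ⇒ R = V_n² / (4kTB)
4kTB = 4 × 1.38×10⁻²³ × 290 × 7.63×10⁷ = 1.22×10⁻¹²
R = (3.64×10⁻³)² / 1.22×10⁻¹² = 1.08×10⁷ Ω = 10.8 MΩ

10.8 MΩ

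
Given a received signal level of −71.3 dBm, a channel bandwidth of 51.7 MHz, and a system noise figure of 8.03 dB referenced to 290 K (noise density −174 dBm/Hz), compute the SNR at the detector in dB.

Noise floor: N = −174 + 10 log₁₀(B) + NF
10 log₁₀(5.17×10⁷) = 77.13 dB
N = −174 + 77.13 + 8.03 = −88.84 dBm
SNR = P_sig − N = −71.3 − (−88.84) = 17.54 dB → 17.5 dB

17.5 dB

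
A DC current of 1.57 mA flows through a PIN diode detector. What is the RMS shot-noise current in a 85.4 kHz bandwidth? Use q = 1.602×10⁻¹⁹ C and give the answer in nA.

I_n = √(2qI·B)
2qI·B = 2 × 1.602×10⁻¹⁹ × 1.57×10⁻³ × 8.54×10⁴ = 4.30×10⁻¹⁷ A²
I_n = √(4.30×10⁻¹⁷) = 6.55×10⁻⁹ A = 6.55 nA

6.55 nA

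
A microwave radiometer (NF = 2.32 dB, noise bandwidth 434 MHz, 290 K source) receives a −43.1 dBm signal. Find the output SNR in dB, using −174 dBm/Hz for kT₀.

Noise floor: N = −174 + 10 log₁₀(B) + NF
10 log₁₀(4.34×10⁸) = 86.37 dB
N = −174 + 86.37 + 2.32 = −85.31 dBm
SNR = P_sig − N = −43.1 − (−85.31) = 42.21 dB → 42.2 dB

42.2 dB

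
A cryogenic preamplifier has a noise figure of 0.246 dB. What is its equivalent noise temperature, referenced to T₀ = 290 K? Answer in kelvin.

F = 10^(0.246/10) = 1.05828
T_e = (F − 1)·T₀ = (1.05828 − 1) × 290 = 16.9 K

16.9 K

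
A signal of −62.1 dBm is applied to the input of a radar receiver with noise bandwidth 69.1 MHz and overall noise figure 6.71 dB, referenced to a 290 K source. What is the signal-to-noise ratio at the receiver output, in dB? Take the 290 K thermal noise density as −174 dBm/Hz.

Noise floor: N = −174 + 10 log₁₀(B) + NF
10 log₁₀(6.91×10⁷) = 78.39 dB
N = −174 + 78.39 + 6.71 = −88.90 dBm
SNR = P_sig − N = −62.1 − (−88.90) = 26.80 dB → 26.8 dB

26.8 dB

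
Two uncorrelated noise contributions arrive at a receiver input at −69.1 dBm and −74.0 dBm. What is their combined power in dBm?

Convert to linear, add, convert back:
P₁ = 1.23×10⁻¹⁰ W, P₂ = 3.98×10⁻¹¹ W
P_tot = 1.63×10⁻¹⁰ W → 10 log₁₀(P_tot / 10⁻³) = −67.9 dBm

−67.9 dBm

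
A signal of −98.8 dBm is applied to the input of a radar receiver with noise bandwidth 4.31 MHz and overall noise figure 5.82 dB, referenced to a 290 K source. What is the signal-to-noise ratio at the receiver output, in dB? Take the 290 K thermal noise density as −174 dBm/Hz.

3.0 dB

Noise floor: N = −174 + 10 log₁₀(B) + NF
10 log₁₀(4.31×10⁶) = 66.34 dB
N = −174 + 66.34 + 5.82 = −101.84 dBm
SNR = P_sig − N = −98.8 − (−101.84) = 3.04 dB → 3.0 dB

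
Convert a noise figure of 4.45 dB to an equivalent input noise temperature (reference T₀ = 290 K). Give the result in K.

F = 10^(4.45/10) = 2.78612
T_e = (F − 1)·T₀ = (2.78612 − 1) × 290 = 518 K

518 K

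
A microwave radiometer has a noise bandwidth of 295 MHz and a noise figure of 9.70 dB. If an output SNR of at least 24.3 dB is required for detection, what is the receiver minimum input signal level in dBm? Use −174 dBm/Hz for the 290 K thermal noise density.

Sensitivity = −174 + 10 log₁₀(B) + NF + SNR_min
= −174 + 84.7 + 9.70 + 24.3
= −55.30 dBm → −55.3 dBm

−55.3 dBm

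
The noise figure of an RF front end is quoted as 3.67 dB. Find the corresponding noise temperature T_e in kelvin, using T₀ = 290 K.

F = 10^(3.67/10) = 2.32809
T_e = (F − 1)·T₀ = (2.32809 − 1) × 290 = 385 K

385 K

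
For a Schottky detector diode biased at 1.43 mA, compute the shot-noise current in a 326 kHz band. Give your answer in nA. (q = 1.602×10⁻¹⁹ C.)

I_n = √(2qI·B)
2qI·B = 2 × 1.602×10⁻¹⁹ × 1.43×10⁻³ × 3.26×10⁵ = 1.49×10⁻¹⁶ A²
I_n = √(1.49×10⁻¹⁶) = 1.22×10⁻⁸ A = 12.2 nA

12.2 nA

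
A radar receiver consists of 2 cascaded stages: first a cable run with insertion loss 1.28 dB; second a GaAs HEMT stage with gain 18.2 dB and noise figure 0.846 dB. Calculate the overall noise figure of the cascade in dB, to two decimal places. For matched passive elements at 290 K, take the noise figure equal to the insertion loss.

2.13 dB

Convert to linear (a loss of L dB is a gain of −L dB): F_i = 10^(NF_i/10), G_i = 10^(G_i,dB/10)
  Stage 1: F_1 = 10^(1.28/10) = 1.343, G_1 = 10^(−1.28/10) = 0.7447
  Stage 2: F_2 = 10^(0.846/10) = 1.215, G_2 = 10^(18.2/10) = 66.07
Friis cascade:
  F = 1.343 + (1.215 − 1)/0.7447 = 1.632
NF = 10 log₁₀(1.632) = 2.13 dB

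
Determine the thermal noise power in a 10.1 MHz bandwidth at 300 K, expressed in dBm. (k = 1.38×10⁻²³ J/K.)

P_n = kTB = 1.38×10⁻²³ × 300 × 1.01×10⁷ = 4.18×10⁻¹⁴ W
In dBm: 10 log₁₀(4.18×10⁻¹⁴ / 10⁻³) = −103.8 dBm

−103.8 dBm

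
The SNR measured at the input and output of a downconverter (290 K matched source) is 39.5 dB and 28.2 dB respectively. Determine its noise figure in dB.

NF (dB) = SNR_in(dB) − SNR_out(dB) when the source is at T₀
NF = 39.5 − 28.2 = 11.3 dB

11.3 dB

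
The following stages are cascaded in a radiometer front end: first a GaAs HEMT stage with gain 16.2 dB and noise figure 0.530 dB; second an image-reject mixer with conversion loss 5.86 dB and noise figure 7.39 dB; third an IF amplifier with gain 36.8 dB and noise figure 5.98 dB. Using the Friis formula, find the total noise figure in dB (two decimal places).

Convert to linear (a loss of L dB is a gain of −L dB): F_i = 10^(NF_i/10), G_i = 10^(G_i,dB/10)
  Stage 1: F_1 = 10^(0.530/10) = 1.130, G_1 = 10^(16.2/10) = 41.69
  Stage 2: F_2 = 10^(7.39/10) = 5.483, G_2 = 10^(−5.86/10) = 0.2594
  Stage 3: F_3 = 10^(5.98/10) = 3.963, G_3 = 10^(36.8/10) = 4786
Friis cascade:
  F = 1.130 + (5.483 − 1)/41.69 + (3.963 − 1)/10.81 = 1.511
NF = 10 log₁₀(1.511) = 1.79 dB

1.79 dB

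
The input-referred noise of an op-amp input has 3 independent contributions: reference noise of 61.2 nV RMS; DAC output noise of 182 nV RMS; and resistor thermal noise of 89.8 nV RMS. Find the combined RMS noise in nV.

212 nV

Uncorrelated sources add in power (mean-square): V_tot = √(ΣV_i²)
V_tot = √[(6.12×10⁻⁸)² + (1.82×10⁻⁷)² + (8.98×10⁻⁸)²] = 2.12×10⁻⁷ V = 212 nV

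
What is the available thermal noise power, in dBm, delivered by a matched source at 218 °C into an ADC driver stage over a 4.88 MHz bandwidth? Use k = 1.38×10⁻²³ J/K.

−104.8 dBm

T = 218 °C + 273.15 = 491.15 K
P_n = kTB = 1.38×10⁻²³ × 491.15 × 4.88×10⁶ = 3.31×10⁻¹⁴ W
In dBm: 10 log₁₀(3.31×10⁻¹⁴ / 10⁻³) = −104.8 dBm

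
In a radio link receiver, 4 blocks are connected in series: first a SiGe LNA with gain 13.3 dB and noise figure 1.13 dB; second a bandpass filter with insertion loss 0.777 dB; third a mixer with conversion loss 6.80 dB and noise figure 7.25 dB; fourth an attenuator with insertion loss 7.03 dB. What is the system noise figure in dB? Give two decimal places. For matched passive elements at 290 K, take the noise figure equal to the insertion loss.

Convert to linear (a loss of L dB is a gain of −L dB): F_i = 10^(NF_i/10), G_i = 10^(G_i,dB/10)
  Stage 1: F_1 = 10^(1.13/10) = 1.297, G_1 = 10^(13.3/10) = 21.38
  Stage 2: F_2 = 10^(0.777/10) = 1.196, G_2 = 10^(−0.777/10) = 0.8362
  Stage 3: F_3 = 10^(7.25/10) = 5.309, G_3 = 10^(−6.80/10) = 0.2089
  Stage 4: F_4 = 10^(7.03/10) = 5.047, G_4 = 10^(−7.03/10) = 0.1982
Friis cascade:
  F = 1.297 + (1.196 − 1)/21.38 + (5.309 − 1)/17.88 + (5.047 − 1)/3.735 = 2.631
NF = 10 log₁₀(2.631) = 4.20 dB

4.20 dB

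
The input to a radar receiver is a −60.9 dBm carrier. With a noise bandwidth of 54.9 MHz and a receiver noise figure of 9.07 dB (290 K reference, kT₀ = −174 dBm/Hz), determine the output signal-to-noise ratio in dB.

Noise floor: N = −174 + 10 log₁₀(B) + NF
10 log₁₀(5.49×10⁷) = 77.4 dB
N = −174 + 77.4 + 9.07 = −87.53 dBm
SNR = P_sig − N = −60.9 − (−87.53) = 26.63 dB → 26.6 dB

26.6 dB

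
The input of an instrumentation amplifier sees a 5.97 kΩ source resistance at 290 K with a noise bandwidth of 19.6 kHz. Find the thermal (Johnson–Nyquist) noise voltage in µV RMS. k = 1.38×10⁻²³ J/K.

V_n = √(4kTRB)
4kTRB = 4 × 1.38×10⁻²³ × 290 × 5.97×10³ × 1.96×10⁴ = 1.87×10⁻¹² V²
V_n = √(1.87×10⁻¹²) = 1.37×10⁻⁶ V = 1.37 µV

1.37 µV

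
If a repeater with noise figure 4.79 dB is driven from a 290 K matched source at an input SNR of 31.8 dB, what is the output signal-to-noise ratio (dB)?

27.01 dB

By definition F = SNR_in/SNR_out, so in dB: SNR_out = SNR_in − NF
SNR_out = 31.8 − 4.79 = 27.01 dB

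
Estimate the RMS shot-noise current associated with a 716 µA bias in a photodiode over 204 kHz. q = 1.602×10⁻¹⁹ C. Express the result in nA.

I_n = √(2qI·B)
2qI·B = 2 × 1.602×10⁻¹⁹ × 7.16×10⁻⁴ × 2.04×10⁵ = 4.68×10⁻¹⁷ A²
I_n = √(4.68×10⁻¹⁷) = 6.84×10⁻⁹ A = 6.84 nA

6.84 nA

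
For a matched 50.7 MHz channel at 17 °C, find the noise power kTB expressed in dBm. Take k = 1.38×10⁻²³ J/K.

T = 17 °C + 273.15 = 290.15 K
P_n = kTB = 1.38×10⁻²³ × 290.15 × 5.07×10⁷ = 2.03×10⁻¹³ W
In dBm: 10 log₁₀(2.03×10⁻¹³ / 10⁻³) = −96.9 dBm

−96.9 dBm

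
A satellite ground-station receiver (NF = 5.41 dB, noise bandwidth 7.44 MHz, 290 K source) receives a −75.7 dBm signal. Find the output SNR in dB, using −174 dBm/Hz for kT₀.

24.2 dB

Noise floor: N = −174 + 10 log₁₀(B) + NF
10 log₁₀(7.44×10⁶) = 68.72 dB
N = −174 + 68.72 + 5.41 = −99.87 dBm
SNR = P_sig − N = −75.7 − (−99.87) = 24.17 dB → 24.2 dB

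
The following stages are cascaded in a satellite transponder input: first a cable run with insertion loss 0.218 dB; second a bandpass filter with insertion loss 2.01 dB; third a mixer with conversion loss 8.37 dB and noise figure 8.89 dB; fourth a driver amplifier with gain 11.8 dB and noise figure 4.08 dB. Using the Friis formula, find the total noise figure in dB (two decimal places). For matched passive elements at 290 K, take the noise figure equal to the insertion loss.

Convert to linear (a loss of L dB is a gain of −L dB): F_i = 10^(NF_i/10), G_i = 10^(G_i,dB/10)
  Stage 1: F_1 = 10^(0.218/10) = 1.051, G_1 = 10^(−0.218/10) = 0.9510
  Stage 2: F_2 = 10^(2.01/10) = 1.589, G_2 = 10^(−2.01/10) = 0.6295
  Stage 3: F_3 = 10^(8.89/10) = 7.745, G_3 = 10^(−8.37/10) = 0.1455
  Stage 4: F_4 = 10^(4.08/10) = 2.559, G_4 = 10^(11.8/10) = 15.14
Friis cascade:
  F = 1.051 + (1.589 − 1)/0.9510 + (7.745 − 1)/0.5987 + (2.559 − 1)/0.08714 = 30.82
NF = 10 log₁₀(30.82) = 14.89 dB

14.89 dB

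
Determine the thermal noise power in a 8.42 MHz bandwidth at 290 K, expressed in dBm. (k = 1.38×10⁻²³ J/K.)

−104.7 dBm

P_n = kTB = 1.38×10⁻²³ × 290 × 8.42×10⁶ = 3.37×10⁻¹⁴ W
In dBm: 10 log₁₀(3.37×10⁻¹⁴ / 10⁻³) = −104.7 dBm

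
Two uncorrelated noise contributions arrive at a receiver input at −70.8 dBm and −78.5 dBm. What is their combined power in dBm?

Convert to linear, add, convert back:
P₁ = 8.32×10⁻¹¹ W, P₂ = 1.41×10⁻¹¹ W
P_tot = 9.73×10⁻¹¹ W → 10 log₁₀(P_tot / 10⁻³) = −70.1 dBm

−70.1 dBm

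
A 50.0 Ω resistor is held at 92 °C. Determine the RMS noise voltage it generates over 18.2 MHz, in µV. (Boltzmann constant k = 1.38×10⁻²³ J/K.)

4.28 µV

T = 92 °C + 273.15 = 365.15 K
V_n = √(4kTRB)
4kTRB = 4 × 1.38×10⁻²³ × 365.15 × 5.00×10¹ × 1.82×10⁷ = 1.83×10⁻¹¹ V²
V_n = √(1.83×10⁻¹¹) = 4.28×10⁻⁶ V = 4.28 µV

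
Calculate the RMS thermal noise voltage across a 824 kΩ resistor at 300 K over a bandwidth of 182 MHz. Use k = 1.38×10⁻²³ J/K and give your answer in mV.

1.58 mV

V_n = √(4kTRB)
4kTRB = 4 × 1.38×10⁻²³ × 300 × 8.24×10⁵ × 1.82×10⁸ = 2.48×10⁻⁶ V²
V_n = √(2.48×10⁻⁶) = 1.58×10⁻³ V = 1.58 mV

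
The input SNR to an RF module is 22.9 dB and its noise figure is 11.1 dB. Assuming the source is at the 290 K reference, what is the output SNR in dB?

11.8 dB

By definition F = SNR_in/SNR_out, so in dB: SNR_out = SNR_in − NF
SNR_out = 22.9 − 11.1 = 11.8 dB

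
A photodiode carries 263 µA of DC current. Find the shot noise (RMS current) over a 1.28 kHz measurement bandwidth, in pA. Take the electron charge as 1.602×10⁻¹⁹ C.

328 pA

I_n = √(2qI·B)
2qI·B = 2 × 1.602×10⁻¹⁹ × 2.63×10⁻⁴ × 1.28×10³ = 1.08×10⁻¹⁹ A²
I_n = √(1.08×10⁻¹⁹) = 3.28×10⁻¹⁰ A = 328 pA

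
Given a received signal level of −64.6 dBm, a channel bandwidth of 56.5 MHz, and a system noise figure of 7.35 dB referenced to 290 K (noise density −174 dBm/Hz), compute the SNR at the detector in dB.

Noise floor: N = −174 + 10 log₁₀(B) + NF
10 log₁₀(5.65×10⁷) = 77.52 dB
N = −174 + 77.52 + 7.35 = −89.13 dBm
SNR = P_sig − N = −64.6 − (−89.13) = 24.53 dB → 24.5 dB

24.5 dB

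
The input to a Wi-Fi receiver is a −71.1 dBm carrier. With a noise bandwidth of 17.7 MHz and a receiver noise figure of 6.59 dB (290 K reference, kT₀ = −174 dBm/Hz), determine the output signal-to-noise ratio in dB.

23.8 dB

Noise floor: N = −174 + 10 log₁₀(B) + NF
10 log₁₀(1.77×10⁷) = 72.48 dB
N = −174 + 72.48 + 6.59 = −94.93 dBm
SNR = P_sig − N = −71.1 − (−94.93) = 23.83 dB → 23.8 dB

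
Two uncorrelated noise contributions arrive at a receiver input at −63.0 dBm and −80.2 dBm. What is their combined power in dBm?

−62.9 dBm

Convert to linear, add, convert back:
P₁ = 5.01×10⁻¹⁰ W, P₂ = 9.55×10⁻¹² W
P_tot = 5.11×10⁻¹⁰ W → 10 log₁₀(P_tot / 10⁻³) = −62.9 dBm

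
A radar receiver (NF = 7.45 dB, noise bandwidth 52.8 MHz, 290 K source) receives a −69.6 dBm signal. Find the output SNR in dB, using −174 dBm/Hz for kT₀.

19.7 dB

Noise floor: N = −174 + 10 log₁₀(B) + NF
10 log₁₀(5.28×10⁷) = 77.23 dB
N = −174 + 77.23 + 7.45 = −89.32 dBm
SNR = P_sig − N = −69.6 − (−89.32) = 19.72 dB → 19.7 dB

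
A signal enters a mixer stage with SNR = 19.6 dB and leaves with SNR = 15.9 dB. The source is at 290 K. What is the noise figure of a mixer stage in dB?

NF (dB) = SNR_in(dB) − SNR_out(dB) when the source is at T₀
NF = 19.6 − 15.9 = 3.7 dB

3.7 dB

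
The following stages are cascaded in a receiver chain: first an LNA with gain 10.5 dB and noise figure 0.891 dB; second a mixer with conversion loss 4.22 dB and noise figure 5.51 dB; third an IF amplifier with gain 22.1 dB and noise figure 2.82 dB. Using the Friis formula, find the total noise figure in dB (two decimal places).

2.23 dB

Convert to linear (a loss of L dB is a gain of −L dB): F_i = 10^(NF_i/10), G_i = 10^(G_i,dB/10)
  Stage 1: F_1 = 10^(0.891/10) = 1.228, G_1 = 10^(10.5/10) = 11.22
  Stage 2: F_2 = 10^(5.51/10) = 3.556, G_2 = 10^(−4.22/10) = 0.3784
  Stage 3: F_3 = 10^(2.82/10) = 1.914, G_3 = 10^(22.1/10) = 162.2
Friis cascade:
  F = 1.228 + (3.556 − 1)/11.22 + (1.914 − 1)/4.246 = 1.671
NF = 10 log₁₀(1.671) = 2.23 dB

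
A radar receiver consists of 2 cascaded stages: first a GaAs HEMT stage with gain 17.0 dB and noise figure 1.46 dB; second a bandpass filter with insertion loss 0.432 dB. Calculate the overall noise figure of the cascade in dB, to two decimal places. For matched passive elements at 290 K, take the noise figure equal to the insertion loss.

Convert to linear (a loss of L dB is a gain of −L dB): F_i = 10^(NF_i/10), G_i = 10^(G_i,dB/10)
  Stage 1: F_1 = 10^(1.46/10) = 1.400, G_1 = 10^(17.0/10) = 50.12
  Stage 2: F_2 = 10^(0.432/10) = 1.105, G_2 = 10^(−0.432/10) = 0.9053
Friis cascade:
  F = 1.400 + (1.105 − 1)/50.12 = 1.402
NF = 10 log₁₀(1.402) = 1.47 dB

1.47 dB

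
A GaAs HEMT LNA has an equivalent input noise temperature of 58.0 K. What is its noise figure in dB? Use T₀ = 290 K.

F = 1 + T_e/T₀ = 1 + 58.0/290 = 1.2
NF = 10 log₁₀(1.2) = 0.792 dB

0.792 dB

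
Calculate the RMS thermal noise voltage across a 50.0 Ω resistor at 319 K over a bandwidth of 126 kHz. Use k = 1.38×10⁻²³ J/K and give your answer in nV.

333 nV

V_n = √(4kTRB)
4kTRB = 4 × 1.38×10⁻²³ × 319 × 5.00×10¹ × 1.26×10⁵ = 1.11×10⁻¹³ V²
V_n = √(1.11×10⁻¹³) = 3.33×10⁻⁷ V = 333 nV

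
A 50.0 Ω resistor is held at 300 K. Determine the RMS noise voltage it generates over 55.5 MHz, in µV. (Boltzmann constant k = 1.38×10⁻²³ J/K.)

6.78 µV

V_n = √(4kTRB)
4kTRB = 4 × 1.38×10⁻²³ × 300 × 5.00×10¹ × 5.55×10⁷ = 4.60×10⁻¹¹ V²
V_n = √(4.60×10⁻¹¹) = 6.78×10⁻⁶ V = 6.78 µV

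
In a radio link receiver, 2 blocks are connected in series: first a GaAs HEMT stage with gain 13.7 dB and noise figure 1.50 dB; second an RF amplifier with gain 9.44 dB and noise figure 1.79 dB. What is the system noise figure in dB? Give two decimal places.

Convert to linear (a loss of L dB is a gain of −L dB): F_i = 10^(NF_i/10), G_i = 10^(G_i,dB/10)
  Stage 1: F_1 = 10^(1.50/10) = 1.413, G_1 = 10^(13.7/10) = 23.44
  Stage 2: F_2 = 10^(1.79/10) = 1.510, G_2 = 10^(9.44/10) = 8.790
Friis cascade:
  F = 1.413 + (1.510 − 1)/23.44 = 1.434
NF = 10 log₁₀(1.434) = 1.57 dB

1.57 dB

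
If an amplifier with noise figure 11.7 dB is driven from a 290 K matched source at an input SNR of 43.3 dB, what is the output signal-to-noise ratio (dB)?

By definition F = SNR_in/SNR_out, so in dB: SNR_out = SNR_in − NF
SNR_out = 43.3 − 11.7 = 31.6 dB

31.6 dB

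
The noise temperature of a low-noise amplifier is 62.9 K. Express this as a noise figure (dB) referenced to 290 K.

F = 1 + T_e/T₀ = 1 + 62.9/290 = 1.2169
NF = 10 log₁₀(1.2169) = 0.853 dB

0.853 dB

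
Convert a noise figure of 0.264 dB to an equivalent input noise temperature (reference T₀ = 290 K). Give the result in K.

18.2 K

F = 10^(0.264/10) = 1.06267
T_e = (F − 1)·T₀ = (1.06267 − 1) × 290 = 18.2 K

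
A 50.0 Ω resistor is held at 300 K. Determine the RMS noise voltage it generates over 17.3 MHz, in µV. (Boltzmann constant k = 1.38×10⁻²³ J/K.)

3.78 µV

V_n = √(4kTRB)
4kTRB = 4 × 1.38×10⁻²³ × 300 × 5.00×10¹ × 1.73×10⁷ = 1.43×10⁻¹¹ V²
V_n = √(1.43×10⁻¹¹) = 3.78×10⁻⁶ V = 3.78 µV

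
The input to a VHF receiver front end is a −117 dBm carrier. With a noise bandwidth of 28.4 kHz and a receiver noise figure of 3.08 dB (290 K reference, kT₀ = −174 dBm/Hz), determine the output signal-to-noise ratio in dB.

Noise floor: N = −174 + 10 log₁₀(B) + NF
10 log₁₀(2.84×10⁴) = 44.53 dB
N = −174 + 44.53 + 3.08 = −126.39 dBm
SNR = P_sig − N = −117 − (−126.39) = 9.39 dB → 9.4 dB

9.4 dB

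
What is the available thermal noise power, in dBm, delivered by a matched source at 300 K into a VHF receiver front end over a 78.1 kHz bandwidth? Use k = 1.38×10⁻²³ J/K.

P_n = kTB = 1.38×10⁻²³ × 300 × 7.81×10⁴ = 3.23×10⁻¹⁶ W
In dBm: 10 log₁₀(3.23×10⁻¹⁶ / 10⁻³) = −124.9 dBm

−124.9 dBm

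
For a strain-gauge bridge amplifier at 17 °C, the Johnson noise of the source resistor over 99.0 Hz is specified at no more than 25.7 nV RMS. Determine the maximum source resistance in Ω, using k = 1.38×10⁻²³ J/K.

417 Ω

T = 17 °C + 273.15 = 290.15 K
Johnson–Nyquist: V_n = √(4kTRB) ⇒ R = V_n² / (4kTB)
4kTB = 4 × 1.38×10⁻²³ × 290.15 × 9.90×10¹ = 1.59×10⁻¹⁸
R = (2.57×10⁻⁸)² / 1.59×10⁻¹⁸ = 4.17×10² Ω = 417 Ω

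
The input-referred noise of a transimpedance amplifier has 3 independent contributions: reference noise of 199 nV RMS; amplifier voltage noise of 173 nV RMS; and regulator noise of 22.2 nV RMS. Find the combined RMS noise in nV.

265 nV

Uncorrelated sources add in power (mean-square): V_tot = √(ΣV_i²)
V_tot = √[(1.99×10⁻⁷)² + (1.73×10⁻⁷)² + (2.22×10⁻⁸)²] = 2.65×10⁻⁷ V = 265 nV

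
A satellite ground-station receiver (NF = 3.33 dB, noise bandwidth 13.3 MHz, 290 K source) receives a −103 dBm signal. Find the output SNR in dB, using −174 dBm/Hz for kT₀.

−3.6 dB

Noise floor: N = −174 + 10 log₁₀(B) + NF
10 log₁₀(1.33×10⁷) = 71.24 dB
N = −174 + 71.24 + 3.33 = −99.43 dBm
SNR = P_sig − N = −103 − (−99.43) = −3.57 dB → −3.6 dB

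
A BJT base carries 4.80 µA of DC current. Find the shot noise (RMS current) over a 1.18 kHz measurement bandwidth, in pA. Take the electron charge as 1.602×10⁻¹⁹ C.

I_n = √(2qI·B)
2qI·B = 2 × 1.602×10⁻¹⁹ × 4.80×10⁻⁶ × 1.18×10³ = 1.81×10⁻²¹ A²
I_n = √(1.81×10⁻²¹) = 4.26×10⁻¹¹ A = 42.6 pA

42.6 pA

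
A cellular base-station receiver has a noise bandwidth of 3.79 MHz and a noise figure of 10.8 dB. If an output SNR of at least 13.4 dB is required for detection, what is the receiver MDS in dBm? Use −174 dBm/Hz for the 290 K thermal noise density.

Sensitivity = −174 + 10 log₁₀(B) + NF + SNR_min
= −174 + 65.79 + 10.8 + 13.4
= −84.01 dBm → −84.0 dBm

−84.0 dBm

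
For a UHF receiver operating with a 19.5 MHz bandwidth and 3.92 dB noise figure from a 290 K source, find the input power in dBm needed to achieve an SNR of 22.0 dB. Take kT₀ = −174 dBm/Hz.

Sensitivity = −174 + 10 log₁₀(B) + NF + SNR_min
= −174 + 72.9 + 3.92 + 22.0
= −75.18 dBm → −75.2 dBm

−75.2 dBm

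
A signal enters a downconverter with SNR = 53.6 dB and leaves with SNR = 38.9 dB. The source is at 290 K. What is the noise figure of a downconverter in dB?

NF (dB) = SNR_in(dB) − SNR_out(dB) when the source is at T₀
NF = 53.6 − 38.9 = 14.7 dB

14.7 dB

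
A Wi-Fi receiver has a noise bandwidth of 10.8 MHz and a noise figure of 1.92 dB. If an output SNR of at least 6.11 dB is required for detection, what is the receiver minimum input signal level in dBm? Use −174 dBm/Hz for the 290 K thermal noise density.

−95.6 dBm

Sensitivity = −174 + 10 log₁₀(B) + NF + SNR_min
= −174 + 70.33 + 1.92 + 6.11
= −95.64 dBm → −95.6 dBm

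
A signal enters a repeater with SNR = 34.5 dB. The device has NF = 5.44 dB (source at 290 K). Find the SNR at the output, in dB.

By definition F = SNR_in/SNR_out, so in dB: SNR_out = SNR_in − NF
SNR_out = 34.5 − 5.44 = 29.06 dB

29.06 dB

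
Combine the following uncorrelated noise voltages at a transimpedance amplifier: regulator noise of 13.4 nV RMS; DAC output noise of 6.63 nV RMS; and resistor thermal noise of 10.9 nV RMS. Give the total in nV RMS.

18.5 nV

Uncorrelated sources add in power (mean-square): V_tot = √(ΣV_i²)
V_tot = √[(1.34×10⁻⁸)² + (6.63×10⁻⁹)² + (1.09×10⁻⁸)²] = 1.85×10⁻⁸ V = 18.5 nV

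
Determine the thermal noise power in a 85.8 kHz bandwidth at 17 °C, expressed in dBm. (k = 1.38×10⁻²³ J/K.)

−124.6 dBm

T = 17 °C + 273.15 = 290.15 K
P_n = kTB = 1.38×10⁻²³ × 290.15 × 8.58×10⁴ = 3.44×10⁻¹⁶ W
In dBm: 10 log₁₀(3.44×10⁻¹⁶ / 10⁻³) = −124.6 dBm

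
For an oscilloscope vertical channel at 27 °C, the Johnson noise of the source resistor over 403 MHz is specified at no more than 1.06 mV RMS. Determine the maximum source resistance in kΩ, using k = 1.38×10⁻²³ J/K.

T = 27 °C + 273.15 = 300.15 K
Johnson–Nyquist: V_n = √(4kTRB) ⇒ R = V_n² / (4kTB)
4kTB = 4 × 1.38×10⁻²³ × 300.15 × 4.03×10⁸ = 6.68×10⁻¹²
R = (1.06×10⁻³)² / 6.68×10⁻¹² = 1.68×10⁵ Ω = 168 kΩ

168 kΩ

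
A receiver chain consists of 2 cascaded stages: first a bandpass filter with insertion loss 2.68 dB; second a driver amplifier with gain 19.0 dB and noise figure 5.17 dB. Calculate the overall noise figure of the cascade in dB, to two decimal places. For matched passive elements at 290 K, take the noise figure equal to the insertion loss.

7.85 dB

Convert to linear (a loss of L dB is a gain of −L dB): F_i = 10^(NF_i/10), G_i = 10^(G_i,dB/10)
  Stage 1: F_1 = 10^(2.68/10) = 1.854, G_1 = 10^(−2.68/10) = 0.5395
  Stage 2: F_2 = 10^(5.17/10) = 3.289, G_2 = 10^(19.0/10) = 79.43
Friis cascade:
  F = 1.854 + (3.289 − 1)/0.5395 = 6.095
NF = 10 log₁₀(6.095) = 7.85 dB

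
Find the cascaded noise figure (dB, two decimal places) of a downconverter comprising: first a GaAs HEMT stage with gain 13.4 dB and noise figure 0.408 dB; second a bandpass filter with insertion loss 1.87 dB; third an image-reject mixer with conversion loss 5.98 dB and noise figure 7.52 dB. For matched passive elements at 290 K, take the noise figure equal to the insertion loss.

Convert to linear (a loss of L dB is a gain of −L dB): F_i = 10^(NF_i/10), G_i = 10^(G_i,dB/10)
  Stage 1: F_1 = 10^(0.408/10) = 1.098, G_1 = 10^(13.4/10) = 21.88
  Stage 2: F_2 = 10^(1.87/10) = 1.538, G_2 = 10^(−1.87/10) = 0.6501
  Stage 3: F_3 = 10^(7.52/10) = 5.649, G_3 = 10^(−5.98/10) = 0.2523
Friis cascade:
  F = 1.098 + (1.538 − 1)/21.88 + (5.649 − 1)/14.22 = 1.450
NF = 10 log₁₀(1.450) = 1.61 dB

1.61 dB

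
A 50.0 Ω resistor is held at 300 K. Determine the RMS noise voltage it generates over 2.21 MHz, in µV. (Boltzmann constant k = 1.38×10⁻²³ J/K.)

1.35 µV

V_n = √(4kTRB)
4kTRB = 4 × 1.38×10⁻²³ × 300 × 5.00×10¹ × 2.21×10⁶ = 1.83×10⁻¹² V²
V_n = √(1.83×10⁻¹²) = 1.35×10⁻⁶ V = 1.35 µV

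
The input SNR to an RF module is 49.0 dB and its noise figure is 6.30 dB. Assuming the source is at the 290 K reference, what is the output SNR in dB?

By definition F = SNR_in/SNR_out, so in dB: SNR_out = SNR_in − NF
SNR_out = 49.0 − 6.30 = 42.70 dB

42.70 dB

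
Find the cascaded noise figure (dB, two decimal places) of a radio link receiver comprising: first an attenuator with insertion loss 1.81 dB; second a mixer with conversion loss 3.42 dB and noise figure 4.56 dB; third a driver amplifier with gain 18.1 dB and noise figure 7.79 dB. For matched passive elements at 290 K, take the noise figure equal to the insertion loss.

Convert to linear (a loss of L dB is a gain of −L dB): F_i = 10^(NF_i/10), G_i = 10^(G_i,dB/10)
  Stage 1: F_1 = 10^(1.81/10) = 1.517, G_1 = 10^(−1.81/10) = 0.6592
  Stage 2: F_2 = 10^(4.56/10) = 2.858, G_2 = 10^(−3.42/10) = 0.4550
  Stage 3: F_3 = 10^(7.79/10) = 6.012, G_3 = 10^(18.1/10) = 64.57
Friis cascade:
  F = 1.517 + (2.858 − 1)/0.6592 + (6.012 − 1)/0.2999 = 21.05
NF = 10 log₁₀(21.05) = 13.23 dB

13.23 dB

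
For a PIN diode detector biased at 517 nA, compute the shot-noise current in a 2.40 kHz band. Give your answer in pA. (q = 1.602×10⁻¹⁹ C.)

I_n = √(2qI·B)
2qI·B = 2 × 1.602×10⁻¹⁹ × 5.17×10⁻⁷ × 2.40×10³ = 3.98×10⁻²² A²
I_n = √(3.98×10⁻²²) = 1.99×10⁻¹¹ A = 19.9 pA

19.9 pA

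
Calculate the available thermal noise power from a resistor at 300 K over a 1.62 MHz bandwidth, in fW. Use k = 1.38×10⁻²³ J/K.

P_n = kTB = 1.38×10⁻²³ × 300 × 1.62×10⁶ = 6.71×10⁻¹⁵ W = 6.71 fW

6.71 fW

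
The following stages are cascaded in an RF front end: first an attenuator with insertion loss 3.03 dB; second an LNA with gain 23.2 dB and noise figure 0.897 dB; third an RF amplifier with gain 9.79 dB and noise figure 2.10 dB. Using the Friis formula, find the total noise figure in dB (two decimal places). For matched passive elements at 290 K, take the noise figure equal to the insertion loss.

Convert to linear (a loss of L dB is a gain of −L dB): F_i = 10^(NF_i/10), G_i = 10^(G_i,dB/10)
  Stage 1: F_1 = 10^(3.03/10) = 2.009, G_1 = 10^(−3.03/10) = 0.4977
  Stage 2: F_2 = 10^(0.897/10) = 1.229, G_2 = 10^(23.2/10) = 208.9
  Stage 3: F_3 = 10^(2.10/10) = 1.622, G_3 = 10^(9.79/10) = 9.528
Friis cascade:
  F = 2.009 + (1.229 − 1)/0.4977 + (1.622 − 1)/104.0 = 2.476
NF = 10 log₁₀(2.476) = 3.94 dB

3.94 dB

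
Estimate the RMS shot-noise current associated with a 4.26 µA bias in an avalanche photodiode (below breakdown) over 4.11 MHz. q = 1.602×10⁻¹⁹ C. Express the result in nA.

I_n = √(2qI·B)
2qI·B = 2 × 1.602×10⁻¹⁹ × 4.26×10⁻⁶ × 4.11×10⁶ = 5.61×10⁻¹⁸ A²
I_n = √(5.61×10⁻¹⁸) = 2.37×10⁻⁹ A = 2.37 nA

2.37 nA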